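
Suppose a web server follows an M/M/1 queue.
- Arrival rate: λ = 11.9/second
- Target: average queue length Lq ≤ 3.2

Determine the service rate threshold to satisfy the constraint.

For M/M/1: Lq = λ²/(μ(μ-λ))
Need Lq ≤ 3.2, i.e. μ(μ-λ) ≥ λ²/3.2
μ² - 11.9μ - 141.61/3.2 ≥ 0  →  μ² - 11.9μ - 44.25313 ≥ 0
Quadratic formula (positive root): μ = [λ + √(λ² + 4×44.25313)]/2
Discriminant: 141.61 + 4×44.25313 = 318.6225, √318.6225 = 17.8500
μ ≥ (11.9 + 17.8500)/2 = 14.8750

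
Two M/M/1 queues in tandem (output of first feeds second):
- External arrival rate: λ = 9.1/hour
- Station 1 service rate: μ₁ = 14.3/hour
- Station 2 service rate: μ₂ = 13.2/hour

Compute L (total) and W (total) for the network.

By Jackson's theorem, each station behaves as independent M/M/1.
Station 1: ρ₁ = 9.1/14.3 = 0.6364, L₁ = ρ₁/(1-ρ₁) = λ/(μ₁-λ) = 9.1/5.20 = 1.7500
Station 2: ρ₂ = 9.1/13.2 = 0.6894, L₂ = ρ₂/(1-ρ₂) = λ/(μ₂-λ) = 9.1/4.10 = 2.2195
Total: L = L₁ + L₂ = 1.7500 + 2.2195 = 3.9695
W = L/λ = 3.9695/9.1 = 0.4362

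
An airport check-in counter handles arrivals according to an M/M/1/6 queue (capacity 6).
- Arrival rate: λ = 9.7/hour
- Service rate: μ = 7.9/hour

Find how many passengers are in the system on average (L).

ρ = λ/μ = 9.7/7.9 = 1.22785
P₀ = (1-ρ)/(1-ρ^(K+1)) = (1-1.22785)/(1-1.22785^7) = -0.22785/-3.2074 = 0.07104
P_K = P₀×ρ^K = 0.07104 × 1.22785^6 = 0.07104 × 3.4267 = 0.2434
L = ρ[1 - (K+1)ρ^K + Kρ^(K+1)] / [(1-ρ)(1-ρ^(K+1))]
L = 1.22785 × (1 - 7×3.426667 + 6×4.207433) / ((1 - 1.22785) × (1 - 4.207433)) = 3.7936 passengers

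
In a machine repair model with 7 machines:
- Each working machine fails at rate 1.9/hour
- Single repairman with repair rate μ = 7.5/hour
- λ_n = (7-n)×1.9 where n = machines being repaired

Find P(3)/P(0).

P(3)/P(0) = ∏_{i=0}^{3-1} λ_i/μ_{i+1}
= (7-0)×1.9/7.5 × (7-1)×1.9/7.5 × (7-2)×1.9/7.5
= 3.4143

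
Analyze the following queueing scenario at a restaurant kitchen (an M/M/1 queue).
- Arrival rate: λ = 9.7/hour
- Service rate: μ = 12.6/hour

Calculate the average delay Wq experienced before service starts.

First, compute utilization: ρ = λ/μ = 9.7/12.6 = 0.7698
For M/M/1: Wq = λ/(μ(μ-λ))
Wq = 9.7/(12.6 × (12.6-9.7))
Wq = 9.7/(12.6 × 2.90)
Wq = 0.2655 hours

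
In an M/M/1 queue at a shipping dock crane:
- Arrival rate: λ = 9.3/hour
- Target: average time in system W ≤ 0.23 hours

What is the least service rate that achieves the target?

For M/M/1: W = 1/(μ-λ)
Need W ≤ 0.23, so 1/(μ-λ) ≤ 0.23
μ - λ ≥ 1/0.23 = 4.3478
μ ≥ 9.3 + 4.3478 = 13.6478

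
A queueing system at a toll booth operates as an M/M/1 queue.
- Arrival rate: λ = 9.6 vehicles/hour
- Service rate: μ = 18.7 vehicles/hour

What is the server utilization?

Server utilization: ρ = λ/μ
ρ = 9.6/18.7 = 0.5134
The server is busy 51.34% of the time.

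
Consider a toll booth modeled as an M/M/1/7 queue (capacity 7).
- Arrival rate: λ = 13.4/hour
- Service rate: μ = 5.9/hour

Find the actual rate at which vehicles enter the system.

ρ = λ/μ = 13.4/5.9 = 2.271186
P₀ = (1-ρ)/(1-ρ^(K+1)) = (1-2.271186)/(1-2.271186^8) = -1.2712/-706.9810 = 0.001798
P_K = P₀×ρ^K = 0.001798 × 2.271186^7 = 0.001798 × 311.7231 = 0.5605
λ_eff = λ(1-P_K) = 13.4 × (1 - 0.56049) = 13.4 × 0.43951 = 5.8894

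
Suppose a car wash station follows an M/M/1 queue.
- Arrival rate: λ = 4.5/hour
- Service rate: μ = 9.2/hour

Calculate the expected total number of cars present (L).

ρ = λ/μ = 4.5/9.2 = 0.4891
For M/M/1: L = λ/(μ-λ)
L = 4.5/(9.2-4.5) = 4.5/4.70
L = 0.9574 cars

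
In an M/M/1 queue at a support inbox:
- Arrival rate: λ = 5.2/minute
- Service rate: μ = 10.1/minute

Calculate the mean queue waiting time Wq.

First, compute utilization: ρ = λ/μ = 5.2/10.1 = 0.5149
For M/M/1: Wq = λ/(μ(μ-λ))
Wq = 5.2/(10.1 × (10.1-5.2))
Wq = 5.2/(10.1 × 4.90)
Wq = 0.1051 minutes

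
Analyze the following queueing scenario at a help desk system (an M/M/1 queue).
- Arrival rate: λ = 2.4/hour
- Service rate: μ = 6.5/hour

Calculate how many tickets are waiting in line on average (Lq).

ρ = λ/μ = 2.4/6.5 = 0.3692
For M/M/1: Lq = λ²/(μ(μ-λ))
Lq = 5.76/(6.5 × 4.10)
Lq = 0.2161 tickets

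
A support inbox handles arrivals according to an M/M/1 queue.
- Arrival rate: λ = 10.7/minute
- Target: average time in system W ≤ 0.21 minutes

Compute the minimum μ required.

For M/M/1: W = 1/(μ-λ)
Need W ≤ 0.21, so 1/(μ-λ) ≤ 0.21
μ - λ ≥ 1/0.21 = 4.7619
μ ≥ 10.7 + 4.7619 = 15.4619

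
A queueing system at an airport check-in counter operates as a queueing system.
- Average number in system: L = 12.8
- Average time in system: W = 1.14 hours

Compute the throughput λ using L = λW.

Little's Law: L = λW, so λ = L/W
λ = 12.8/1.14 = 11.2281 passengers/hour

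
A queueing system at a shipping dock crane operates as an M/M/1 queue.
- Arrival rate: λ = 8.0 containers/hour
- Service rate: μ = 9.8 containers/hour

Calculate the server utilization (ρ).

Server utilization: ρ = λ/μ
ρ = 8.0/9.8 = 0.8163
The server is busy 81.63% of the time.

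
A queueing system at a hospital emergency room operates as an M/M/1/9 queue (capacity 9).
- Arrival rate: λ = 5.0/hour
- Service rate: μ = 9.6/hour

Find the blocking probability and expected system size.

ρ = λ/μ = 5.0/9.6 = 0.52083
P₀ = (1-ρ)/(1-ρ^(K+1)) = (1-0.52083)/(1-0.52083^10) = 0.4792/0.9985 = 0.4799
P_K = P₀×ρ^K = 0.4799 × 0.52083^9 = 0.4799 × 0.002820 = 0.001353
Blocking probability P_9 = 0.001353 (0.14%)
L = ρ[1 - (K+1)ρ^K + Kρ^(K+1)] / [(1-ρ)(1-ρ^(K+1))]
L = 0.52083 × (1 - 10×0.002820 + 9×0.001469) / ((1 - 0.52083) × (1 - 0.001469)) = 1.0722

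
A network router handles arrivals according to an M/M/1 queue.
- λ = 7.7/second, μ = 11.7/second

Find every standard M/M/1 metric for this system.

Step 1: ρ = λ/μ = 7.7/11.7 = 0.6581
Step 2: L = λ/(μ-λ) = 7.7/4.00 = 1.9250
Step 3: Lq = λ²/(μ(μ-λ)) = 59.29/(11.7×4.00) = 1.2669
Step 4: W = 1/(μ-λ) = 1/4.00 = 0.2500
Step 5: Wq = λ/(μ(μ-λ)) = 7.7/(11.7×4.00) = 0.1645
Step 6: P(0) = 1-ρ = 0.3419
Verify: L = λW = 7.7×0.2500 = 1.9250 ✔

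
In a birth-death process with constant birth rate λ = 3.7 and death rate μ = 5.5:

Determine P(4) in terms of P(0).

For constant rates: P(n)/P(0) = (λ/μ)^n
P(4)/P(0) = (3.7/5.5)^4 = 0.6727^4 = 0.2048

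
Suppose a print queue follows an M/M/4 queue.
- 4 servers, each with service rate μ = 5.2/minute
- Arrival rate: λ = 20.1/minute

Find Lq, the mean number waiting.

Traffic intensity: ρ = λ/(cμ) = 20.1/(4×5.2) = 0.9663
Since ρ = 0.9663 < 1, system is stable.
Offered load a = λ/μ = cρ = 20.1/5.2 = 3.8654
P₀ = [ Σₙ₌₀^3 aⁿ/n! + a^4/(4!(1-ρ)) ]⁻¹
Σ = a^0/0! + a^1/1! + a^2/2! + a^3/3! = 1.0000 + 3.8654 + 7.4706 + 9.6256 = 21.9616
a^4/(4!(1-ρ)) = 223.2394/(24 × 0.03365385) = 276.3916
P₀ = 1/(21.9616 + 276.3916) = 0.003352
Lq = P₀·a^4·ρ / (4!(1-ρ)²) = 0.0033517320 × 223.23940 × 0.96634615 / (24 × 0.0011325814) = 26.6006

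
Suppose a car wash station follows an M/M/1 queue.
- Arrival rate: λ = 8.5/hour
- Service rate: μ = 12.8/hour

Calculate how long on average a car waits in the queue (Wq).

First, compute utilization: ρ = λ/μ = 8.5/12.8 = 0.6641
For M/M/1: Wq = λ/(μ(μ-λ))
Wq = 8.5/(12.8 × (12.8-8.5))
Wq = 8.5/(12.8 × 4.30)
Wq = 0.1544 hours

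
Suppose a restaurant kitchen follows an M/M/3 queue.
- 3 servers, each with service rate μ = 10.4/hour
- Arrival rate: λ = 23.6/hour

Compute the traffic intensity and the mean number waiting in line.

Traffic intensity: ρ = λ/(cμ) = 23.6/(3×10.4) = 0.7564
Since ρ = 0.7564 < 1, system is stable.
Offered load a = λ/μ = cρ = 23.6/10.4 = 2.2692
P₀ = [ Σₙ₌₀^2 aⁿ/n! + a^3/(3!(1-ρ)) ]⁻¹
Σ = a^0/0! + a^1/1! + a^2/2! = 1.0000 + 2.2692 + 2.5747 = 5.8439
a^3/(3!(1-ρ)) = 11.6852/(6 × 0.24359) = 7.9951
P₀ = 1/(5.8439 + 7.9951) = 0.07226
Lq = P₀·a^3·ρ / (3!(1-ρ)²) = 0.072259 × 11.6852 × 0.75641 / (6 × 0.059336) = 1.7940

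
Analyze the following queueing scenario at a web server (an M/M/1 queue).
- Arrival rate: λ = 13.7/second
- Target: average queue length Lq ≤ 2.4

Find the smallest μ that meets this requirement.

For M/M/1: Lq = λ²/(μ(μ-λ))
Need Lq ≤ 2.4, i.e. μ(μ-λ) ≥ λ²/2.4
μ² - 13.7μ - 187.69/2.4 ≥ 0  →  μ² - 13.7μ - 78.20417 ≥ 0
Quadratic formula (positive root): μ = [λ + √(λ² + 4×78.20417)]/2
Discriminant: 187.69 + 4×78.20417 = 500.5067, √500.5067 = 22.3720
μ ≥ (13.7 + 22.3720)/2 = 18.0360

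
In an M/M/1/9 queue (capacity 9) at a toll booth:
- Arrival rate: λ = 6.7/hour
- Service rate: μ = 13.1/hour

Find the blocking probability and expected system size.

ρ = λ/μ = 6.7/13.1 = 0.51145
P₀ = (1-ρ)/(1-ρ^(K+1)) = (1-0.51145)/(1-0.51145^10) = 0.48855/0.99878 = 0.4891
P_K = P₀×ρ^K = 0.4891 × 0.51145^9 = 0.4891 × 0.002395 = 0.001171
Blocking probability P_9 = 0.001171 (0.12%)
L = ρ[1 - (K+1)ρ^K + Kρ^(K+1)] / [(1-ρ)(1-ρ^(K+1))]
L = 0.51145 × (1 - 10×0.002395 + 9×0.001225) / ((1 - 0.51145) × (1 - 0.001225)) = 1.0346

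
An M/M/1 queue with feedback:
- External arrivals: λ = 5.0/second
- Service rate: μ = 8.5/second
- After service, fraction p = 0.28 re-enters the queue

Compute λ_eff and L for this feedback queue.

Effective arrival rate: λ_eff = λ/(1-p) = 5.0/(1-0.28) = 5.0/0.72 = 6.94444
ρ = λ_eff/μ = 6.94444/8.5 = 0.816993
L = ρ/(1-ρ) = 0.816993/(1-0.816993) = 4.4643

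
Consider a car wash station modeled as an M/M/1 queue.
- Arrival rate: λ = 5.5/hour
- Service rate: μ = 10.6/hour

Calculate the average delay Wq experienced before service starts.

First, compute utilization: ρ = λ/μ = 5.5/10.6 = 0.5189
For M/M/1: Wq = λ/(μ(μ-λ))
Wq = 5.5/(10.6 × (10.6-5.5))
Wq = 5.5/(10.6 × 5.10)
Wq = 0.1017 hours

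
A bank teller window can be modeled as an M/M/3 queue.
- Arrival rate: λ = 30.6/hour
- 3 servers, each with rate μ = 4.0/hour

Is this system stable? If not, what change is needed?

Stability requires ρ = λ/(cμ) < 1
ρ = 30.6/(3 × 4.0) = 30.6/12.00 = 2.5500
Since 2.5500 ≥ 1, the system is UNSTABLE.
Need c > λ/μ = 30.6/4.0 = 7.65.
Minimum servers needed: c = 8.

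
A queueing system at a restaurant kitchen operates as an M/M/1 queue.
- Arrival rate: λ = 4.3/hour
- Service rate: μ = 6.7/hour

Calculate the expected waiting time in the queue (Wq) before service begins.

First, compute utilization: ρ = λ/μ = 4.3/6.7 = 0.6418
For M/M/1: Wq = λ/(μ(μ-λ))
Wq = 4.3/(6.7 × (6.7-4.3))
Wq = 4.3/(6.7 × 2.40)
Wq = 0.2674 hours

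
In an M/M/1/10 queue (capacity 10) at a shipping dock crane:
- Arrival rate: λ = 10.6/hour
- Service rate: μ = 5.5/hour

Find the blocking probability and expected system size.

ρ = λ/μ = 10.6/5.5 = 1.92727
P₀ = (1-ρ)/(1-ρ^(K+1)) = (1-1.92727)/(1-1.92727^11) = -0.9273/-1361.5993 = 0.0006810
P_K = P₀×ρ^K = 0.0006810 × 1.92727^10 = 0.0006810 × 707.0101 = 0.4815
Blocking probability P_10 = 0.4815 (48.15%)
L = ρ[1 - (K+1)ρ^K + Kρ^(K+1)] / [(1-ρ)(1-ρ^(K+1))]
L = 1.92727 × (1 - 11×707.0101 + 10×1362.5993) / ((1 - 1.92727) × (1 - 1362.5993)) = 8.9296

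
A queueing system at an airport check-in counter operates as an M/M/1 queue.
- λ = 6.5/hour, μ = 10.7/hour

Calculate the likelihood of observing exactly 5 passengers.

ρ = λ/μ = 6.5/10.7 = 0.60748
P(n) = (1-ρ)ρⁿ
P(5) = (1-0.60748) × 0.60748^5
P(5) = 0.3925 × 0.08273
P(5) = 0.03247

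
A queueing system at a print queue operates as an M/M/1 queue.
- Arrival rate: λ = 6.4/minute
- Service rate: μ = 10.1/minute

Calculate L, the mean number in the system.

ρ = λ/μ = 6.4/10.1 = 0.6337
For M/M/1: L = λ/(μ-λ)
L = 6.4/(10.1-6.4) = 6.4/3.70
L = 1.7297 jobs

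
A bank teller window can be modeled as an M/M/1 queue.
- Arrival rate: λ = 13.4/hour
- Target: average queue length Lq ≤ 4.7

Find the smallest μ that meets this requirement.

For M/M/1: Lq = λ²/(μ(μ-λ))
Need Lq ≤ 4.7, i.e. μ(μ-λ) ≥ λ²/4.7
μ² - 13.4μ - 179.56/4.7 ≥ 0  →  μ² - 13.4μ - 38.20426 ≥ 0
Quadratic formula (positive root): μ = [λ + √(λ² + 4×38.20426)]/2
Discriminant: 179.56 + 4×38.20426 = 332.3770, √332.3770 = 18.2312
μ ≥ (13.4 + 18.2312)/2 = 15.8156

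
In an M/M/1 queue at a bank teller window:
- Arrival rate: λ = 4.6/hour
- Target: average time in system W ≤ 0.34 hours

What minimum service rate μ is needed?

For M/M/1: W = 1/(μ-λ)
Need W ≤ 0.34, so 1/(μ-λ) ≤ 0.34
μ - λ ≥ 1/0.34 = 2.9412
μ ≥ 4.6 + 2.9412 = 7.5412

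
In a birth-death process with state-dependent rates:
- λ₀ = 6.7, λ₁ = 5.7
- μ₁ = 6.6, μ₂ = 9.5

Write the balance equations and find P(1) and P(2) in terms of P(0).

Balance equations:
State 0: λ₀P₀ = μ₁P₁ → P₁ = (λ₀/μ₁)P₀ = (6.7/6.6)P₀ = 1.0152P₀
State 1: P₂ = (λ₀λ₁)/(μ₁μ₂)P₀ = (6.7×5.7)/(6.6×9.5)P₀ = 0.6091P₀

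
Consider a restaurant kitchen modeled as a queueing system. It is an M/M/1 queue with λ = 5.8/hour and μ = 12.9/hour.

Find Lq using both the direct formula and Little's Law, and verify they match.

Method 1 (direct): Lq = λ²/(μ(μ-λ)) = 33.64/(12.9 × 7.10) = 0.3673

Method 2 (Little's Law):
W = 1/(μ-λ) = 1/7.10 = 0.14085
Wq = W - 1/μ = 0.14085 - 0.077519 = 0.06333
Lq = λWq = 5.8 × 0.06333 = 0.3673 ✔ (matches Method 1)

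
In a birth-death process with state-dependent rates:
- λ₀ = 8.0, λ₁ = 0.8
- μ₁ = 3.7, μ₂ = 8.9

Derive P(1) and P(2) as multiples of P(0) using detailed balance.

Balance equations:
State 0: λ₀P₀ = μ₁P₁ → P₁ = (λ₀/μ₁)P₀ = (8.0/3.7)P₀ = 2.1622P₀
State 1: P₂ = (λ₀λ₁)/(μ₁μ₂)P₀ = (8.0×0.8)/(3.7×8.9)P₀ = 0.1944P₀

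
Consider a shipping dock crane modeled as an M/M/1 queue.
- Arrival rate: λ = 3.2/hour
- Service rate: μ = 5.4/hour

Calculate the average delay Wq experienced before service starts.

First, compute utilization: ρ = λ/μ = 3.2/5.4 = 0.5926
For M/M/1: Wq = λ/(μ(μ-λ))
Wq = 3.2/(5.4 × (5.4-3.2))
Wq = 3.2/(5.4 × 2.20)
Wq = 0.2694 hours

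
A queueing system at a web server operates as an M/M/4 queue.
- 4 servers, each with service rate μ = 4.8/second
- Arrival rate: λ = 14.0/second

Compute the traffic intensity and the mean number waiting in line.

Traffic intensity: ρ = λ/(cμ) = 14.0/(4×4.8) = 0.7292
Since ρ = 0.7292 < 1, system is stable.
Offered load a = λ/μ = cρ = 14.0/4.8 = 2.9167
P₀ = [ Σₙ₌₀^3 aⁿ/n! + a^4/(4!(1-ρ)) ]⁻¹
Σ = a^0/0! + a^1/1! + a^2/2! + a^3/3! = 1.0000 + 2.9167 + 4.2535 + 4.1353 = 12.3055
a^4/(4!(1-ρ)) = 72.3681/(24 × 0.270833) = 11.1336
P₀ = 1/(12.3055 + 11.1336) = 0.04266
Lq = P₀·a^4·ρ / (4!(1-ρ)²) = 0.04266 × 72.3681 × 0.7292 / (24 × 0.07335) = 1.2788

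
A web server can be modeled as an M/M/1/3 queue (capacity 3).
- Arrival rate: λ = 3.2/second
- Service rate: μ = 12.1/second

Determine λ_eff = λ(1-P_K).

ρ = λ/μ = 3.2/12.1 = 0.26446
P₀ = (1-ρ)/(1-ρ^(K+1)) = (1-0.26446)/(1-0.26446^4) = 0.73554/0.99511 = 0.7392
P_K = P₀×ρ^K = 0.73916 × 0.26446^3 = 0.73916 × 0.018496 = 0.01367
λ_eff = λ(1-P_K) = 3.2 × (1 - 0.013672) = 3.2 × 0.9863 = 3.1562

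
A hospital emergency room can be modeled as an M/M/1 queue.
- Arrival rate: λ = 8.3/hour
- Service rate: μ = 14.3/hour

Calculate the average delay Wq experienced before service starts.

First, compute utilization: ρ = λ/μ = 8.3/14.3 = 0.5804
For M/M/1: Wq = λ/(μ(μ-λ))
Wq = 8.3/(14.3 × (14.3-8.3))
Wq = 8.3/(14.3 × 6.00)
Wq = 0.09674 hours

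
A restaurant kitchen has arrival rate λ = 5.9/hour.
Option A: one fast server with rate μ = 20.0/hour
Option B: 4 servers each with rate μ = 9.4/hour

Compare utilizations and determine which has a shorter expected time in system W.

Option A: single server μ = 20.0 (M/M/1)
  ρ_A = 5.9/20.0 = 0.2950
  W_A = 1/(μ-λ) = 1/(20.0-5.9) = 1/14.10 = 0.07092

Option B: 4 servers μ = 9.4 (M/M/4)
  ρ_B = λ/(cμ) = 5.9/(4×9.4) = 0.1569
  Offered load a = λ/μ = cρ = 5.9/9.4 = 0.6277
  P₀ = [ Σₙ₌₀^3 aⁿ/n! + a^4/(4!(1-ρ)) ]⁻¹
  Σ = a^0/0! + a^1/1! + a^2/2! + a^3/3! = 1.00000 + 0.627660 + 0.196978 + 0.0412118 = 1.8658
  a^4/(4!(1-ρ)) = 0.1552/(24 × 0.8431) = 0.007670
  P₀ = 1/(1.8658 + 0.007670) = 0.5338
  Lq = P₀·a^4·ρ / (4!(1-ρ)²) = 0.5338 × 0.1552 × 0.1569 / (24 × 0.7108) = 0.0007620
  Wq_B = Lq/λ = 0.0007620/5.9 = 0.0001292
  W_B = Wq_B + 1/μ = 0.0001292 + 0.1064 = 0.1065

Since W_A = 0.07092 < W_B = 0.1065, Option A (single fast server) has the shorter time in system.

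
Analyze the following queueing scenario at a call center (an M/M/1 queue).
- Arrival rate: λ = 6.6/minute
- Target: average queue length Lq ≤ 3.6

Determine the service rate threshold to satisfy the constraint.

For M/M/1: Lq = λ²/(μ(μ-λ))
Need Lq ≤ 3.6, i.e. μ(μ-λ) ≥ λ²/3.6
μ² - 6.6μ - 43.56/3.6 ≥ 0  →  μ² - 6.6μ - 12.1000 ≥ 0
Quadratic formula (positive root): μ = [λ + √(λ² + 4×12.1000)]/2
Discriminant: 43.56 + 4×12.1000 = 91.9600, √91.9600 = 9.5896
μ ≥ (6.6 + 9.5896)/2 = 8.0948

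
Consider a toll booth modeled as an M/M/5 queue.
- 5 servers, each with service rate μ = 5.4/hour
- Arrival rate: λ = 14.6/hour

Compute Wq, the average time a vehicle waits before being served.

Traffic intensity: ρ = λ/(cμ) = 14.6/(5×5.4) = 0.5407
Since ρ = 0.5407 < 1, system is stable.
Offered load a = λ/μ = cρ = 14.6/5.4 = 2.7037
P₀ = [ Σₙ₌₀^4 aⁿ/n! + a^5/(5!(1-ρ)) ]⁻¹
Σ = a^0/0! + a^1/1! + a^2/2! + a^3/3! + a^4/4! = 1.0000 + 2.7037 + 3.6550 + 3.2940 + 2.2265 = 12.8792
a^5/(5!(1-ρ)) = 144.4759/(120 × 0.45926) = 2.6215
P₀ = 1/(12.8792 + 2.6215) = 0.06451
Lq = P₀·a^5·ρ / (5!(1-ρ)²) = 0.06451 × 144.4759 × 0.5407 / (120 × 0.2109) = 0.1991
Wq = Lq/λ = 0.1991/14.6 = 0.01364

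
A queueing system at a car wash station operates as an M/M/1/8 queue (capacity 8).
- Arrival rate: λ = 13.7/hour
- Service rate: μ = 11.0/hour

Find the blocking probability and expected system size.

ρ = λ/μ = 13.7/11.0 = 1.24545
P₀ = (1-ρ)/(1-ρ^(K+1)) = (1-1.24545)/(1-1.24545^9) = -0.2454/-6.2100 = 0.03952
P_K = P₀×ρ^K = 0.03952 × 1.24545^8 = 0.03952 × 5.7891 = 0.2288
Blocking probability P_8 = 0.2288 (22.88%)
L = ρ[1 - (K+1)ρ^K + Kρ^(K+1)] / [(1-ρ)(1-ρ^(K+1))]
L = 1.24545 × (1 - 9×5.78909 + 8×7.21002) / ((1 - 1.24545) × (1 - 7.21002)) = 5.3751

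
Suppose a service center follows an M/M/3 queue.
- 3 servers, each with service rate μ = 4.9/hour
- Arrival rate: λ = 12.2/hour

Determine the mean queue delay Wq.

Traffic intensity: ρ = λ/(cμ) = 12.2/(3×4.9) = 0.8299
Since ρ = 0.8299 < 1, system is stable.
Offered load a = λ/μ = cρ = 12.2/4.9 = 2.4898
P₀ = [ Σₙ₌₀^2 aⁿ/n! + a^3/(3!(1-ρ)) ]⁻¹
Σ = a^0/0! + a^1/1! + a^2/2! = 1.0000 + 2.4898 + 3.0995 = 6.5893
a^3/(3!(1-ρ)) = 15.4345/(6 × 0.170068) = 15.1258
P₀ = 1/(6.5893 + 15.1258) = 0.04605
Lq = P₀·a^3·ρ / (3!(1-ρ)²) = 0.046051 × 15.4345 × 0.82993 / (6 × 0.028923) = 3.3992
Wq = Lq/λ = 3.3992/12.2 = 0.2786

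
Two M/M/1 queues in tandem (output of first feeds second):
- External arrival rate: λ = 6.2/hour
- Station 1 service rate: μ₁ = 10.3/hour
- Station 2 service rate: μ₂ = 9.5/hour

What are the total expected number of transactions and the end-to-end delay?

By Jackson's theorem, each station behaves as independent M/M/1.
Station 1: ρ₁ = 6.2/10.3 = 0.6019, L₁ = ρ₁/(1-ρ₁) = λ/(μ₁-λ) = 6.2/4.10 = 1.5122
Station 2: ρ₂ = 6.2/9.5 = 0.6526, L₂ = ρ₂/(1-ρ₂) = λ/(μ₂-λ) = 6.2/3.30 = 1.8788
Total: L = L₁ + L₂ = 1.5122 + 1.8788 = 3.3910
W = L/λ = 3.3910/6.2 = 0.5469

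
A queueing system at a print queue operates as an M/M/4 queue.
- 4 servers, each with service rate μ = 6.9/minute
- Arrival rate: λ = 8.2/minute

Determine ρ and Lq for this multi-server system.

Traffic intensity: ρ = λ/(cμ) = 8.2/(4×6.9) = 0.2971
Since ρ = 0.2971 < 1, system is stable.
Offered load a = λ/μ = cρ = 8.2/6.9 = 1.1884
P₀ = [ Σₙ₌₀^3 aⁿ/n! + a^4/(4!(1-ρ)) ]⁻¹
Σ = a^0/0! + a^1/1! + a^2/2! + a^3/3! = 1.0000 + 1.1884 + 0.7062 + 0.2797 = 3.1743
a^4/(4!(1-ρ)) = 1.9946/(24 × 0.7029) = 0.1182
P₀ = 1/(3.1743 + 0.1182) = 0.3037
Lq = P₀·a^4·ρ / (4!(1-ρ)²) = 0.3037 × 1.9946 × 0.2971 / (24 × 0.4941) = 0.01518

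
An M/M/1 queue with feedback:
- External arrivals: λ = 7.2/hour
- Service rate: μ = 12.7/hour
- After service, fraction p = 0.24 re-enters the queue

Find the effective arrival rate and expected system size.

Effective arrival rate: λ_eff = λ/(1-p) = 7.2/(1-0.24) = 7.2/0.76 = 9.4737
ρ = λ_eff/μ = 9.4737/12.7 = 0.74596
L = ρ/(1-ρ) = 0.74596/(1-0.74596) = 2.9364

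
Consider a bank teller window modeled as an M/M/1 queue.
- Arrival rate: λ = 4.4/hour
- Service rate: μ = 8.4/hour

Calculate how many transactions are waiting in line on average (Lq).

ρ = λ/μ = 4.4/8.4 = 0.5238
For M/M/1: Lq = λ²/(μ(μ-λ))
Lq = 19.36/(8.4 × 4.00)
Lq = 0.5762 transactions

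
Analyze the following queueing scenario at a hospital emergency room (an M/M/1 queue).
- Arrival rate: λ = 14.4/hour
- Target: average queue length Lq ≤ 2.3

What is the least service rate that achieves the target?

For M/M/1: Lq = λ²/(μ(μ-λ))
Need Lq ≤ 2.3, i.e. μ(μ-λ) ≥ λ²/2.3
μ² - 14.4μ - 207.36/2.3 ≥ 0  →  μ² - 14.4μ - 90.15652 ≥ 0
Quadratic formula (positive root): μ = [λ + √(λ² + 4×90.15652)]/2
Discriminant: 207.36 + 4×90.15652 = 567.9861, √567.9861 = 23.83246
μ ≥ (14.4 + 23.83246)/2 = 19.1162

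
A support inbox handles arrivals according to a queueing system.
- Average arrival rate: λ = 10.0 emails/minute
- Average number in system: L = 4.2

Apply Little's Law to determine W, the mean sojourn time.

Little's Law: L = λW, so W = L/λ
W = 4.2/10.0 = 0.4200 minutes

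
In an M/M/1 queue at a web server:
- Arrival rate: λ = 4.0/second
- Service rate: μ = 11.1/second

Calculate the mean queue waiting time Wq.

First, compute utilization: ρ = λ/μ = 4.0/11.1 = 0.3604
For M/M/1: Wq = λ/(μ(μ-λ))
Wq = 4.0/(11.1 × (11.1-4.0))
Wq = 4.0/(11.1 × 7.10)
Wq = 0.05075 seconds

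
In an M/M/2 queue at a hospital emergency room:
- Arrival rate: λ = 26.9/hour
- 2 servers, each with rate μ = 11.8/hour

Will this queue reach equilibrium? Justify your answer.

Stability requires ρ = λ/(cμ) < 1
ρ = 26.9/(2 × 11.8) = 26.9/23.60 = 1.1398
Since 1.1398 ≥ 1, the system is UNSTABLE.
Need c > λ/μ = 26.9/11.8 = 2.28.
Minimum servers needed: c = 3.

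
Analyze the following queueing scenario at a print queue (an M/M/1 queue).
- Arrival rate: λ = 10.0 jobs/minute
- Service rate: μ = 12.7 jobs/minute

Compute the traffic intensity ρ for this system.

Server utilization: ρ = λ/μ
ρ = 10.0/12.7 = 0.7874
The server is busy 78.74% of the time.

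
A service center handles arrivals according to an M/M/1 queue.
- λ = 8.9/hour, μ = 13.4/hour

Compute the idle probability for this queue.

ρ = λ/μ = 8.9/13.4 = 0.6642
P(0) = 1 - ρ = 1 - 0.6642 = 0.3358
The server is idle 33.58% of the time.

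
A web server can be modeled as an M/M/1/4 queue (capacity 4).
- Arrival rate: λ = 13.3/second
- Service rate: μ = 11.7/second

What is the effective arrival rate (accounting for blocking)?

ρ = λ/μ = 13.3/11.7 = 1.13675
P₀ = (1-ρ)/(1-ρ^(K+1)) = (1-1.13675)/(1-1.13675^5) = -0.13675/-0.89813 = 0.1523
P_K = P₀×ρ^K = 0.15226 × 1.13675^4 = 0.15226 × 1.6698 = 0.2542
λ_eff = λ(1-P_K) = 13.3 × (1 - 0.254245) = 13.3 × 0.74575 = 9.9185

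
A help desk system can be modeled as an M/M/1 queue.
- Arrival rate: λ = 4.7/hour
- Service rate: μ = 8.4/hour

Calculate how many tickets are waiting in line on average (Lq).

ρ = λ/μ = 4.7/8.4 = 0.5595
For M/M/1: Lq = λ²/(μ(μ-λ))
Lq = 22.09/(8.4 × 3.70)
Lq = 0.7107 tickets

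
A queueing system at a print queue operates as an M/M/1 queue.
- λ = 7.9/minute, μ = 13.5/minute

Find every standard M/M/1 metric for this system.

Step 1: ρ = λ/μ = 7.9/13.5 = 0.5852
Step 2: L = λ/(μ-λ) = 7.9/5.60 = 1.4107
Step 3: Lq = λ²/(μ(μ-λ)) = 62.41/(13.5×5.60) = 0.8255
Step 4: W = 1/(μ-λ) = 1/5.60 = 0.17857
Step 5: Wq = λ/(μ(μ-λ)) = 7.9/(13.5×5.60) = 0.1045
Step 6: P(0) = 1-ρ = 0.4148
Verify: L = λW = 7.9×0.17857 = 1.4107 ✔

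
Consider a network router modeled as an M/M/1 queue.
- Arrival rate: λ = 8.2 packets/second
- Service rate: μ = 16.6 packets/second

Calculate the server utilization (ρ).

Server utilization: ρ = λ/μ
ρ = 8.2/16.6 = 0.4940
The server is busy 49.40% of the time.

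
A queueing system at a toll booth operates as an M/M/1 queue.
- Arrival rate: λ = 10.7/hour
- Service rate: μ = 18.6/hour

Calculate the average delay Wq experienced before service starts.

First, compute utilization: ρ = λ/μ = 10.7/18.6 = 0.5753
For M/M/1: Wq = λ/(μ(μ-λ))
Wq = 10.7/(18.6 × (18.6-10.7))
Wq = 10.7/(18.6 × 7.90)
Wq = 0.07282 hours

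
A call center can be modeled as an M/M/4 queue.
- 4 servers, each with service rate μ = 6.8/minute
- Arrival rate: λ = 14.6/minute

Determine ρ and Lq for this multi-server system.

Traffic intensity: ρ = λ/(cμ) = 14.6/(4×6.8) = 0.5368
Since ρ = 0.5368 < 1, system is stable.
Offered load a = λ/μ = cρ = 14.6/6.8 = 2.1471
P₀ = [ Σₙ₌₀^3 aⁿ/n! + a^4/(4!(1-ρ)) ]⁻¹
Σ = a^0/0! + a^1/1! + a^2/2! + a^3/3! = 1.0000 + 2.1471 + 2.3049 + 1.6496 = 7.1016
a^4/(4!(1-ρ)) = 21.2508/(24 × 0.46324) = 1.9114
P₀ = 1/(7.1016 + 1.9114) = 0.1110
Lq = P₀·a^4·ρ / (4!(1-ρ)²) = 0.11095 × 21.2508 × 0.53676 / (24 × 0.21459) = 0.2457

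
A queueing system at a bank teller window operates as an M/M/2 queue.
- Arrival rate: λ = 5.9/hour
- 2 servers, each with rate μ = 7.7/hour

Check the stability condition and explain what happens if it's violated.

Stability requires ρ = λ/(cμ) < 1
ρ = 5.9/(2 × 7.7) = 5.9/15.40 = 0.3831
Since 0.3831 < 1, the system is STABLE.
The servers are busy 38.31% of the time.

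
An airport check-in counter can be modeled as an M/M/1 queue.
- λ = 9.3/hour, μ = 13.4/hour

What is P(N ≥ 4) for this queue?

ρ = λ/μ = 9.3/13.4 = 0.6940
P(N ≥ n) = ρⁿ
P(N ≥ 4) = 0.6940^4
P(N ≥ 4) = 0.2320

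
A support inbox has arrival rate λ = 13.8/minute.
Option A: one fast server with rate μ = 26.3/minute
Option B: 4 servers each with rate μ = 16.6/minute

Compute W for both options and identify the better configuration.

Option A: single server μ = 26.3 (M/M/1)
  ρ_A = 13.8/26.3 = 0.5247
  W_A = 1/(μ-λ) = 1/(26.3-13.8) = 1/12.50 = 0.08000

Option B: 4 servers μ = 16.6 (M/M/4)
  ρ_B = λ/(cμ) = 13.8/(4×16.6) = 0.2078
  Offered load a = λ/μ = cρ = 13.8/16.6 = 0.8313
  P₀ = [ Σₙ₌₀^3 aⁿ/n! + a^4/(4!(1-ρ)) ]⁻¹
  Σ = a^0/0! + a^1/1! + a^2/2! + a^3/3! = 1.0000 + 0.83133 + 0.34555 + 0.095755 = 2.2726
  a^4/(4!(1-ρ)) = 0.4776/(24 × 0.7922) = 0.02512
  P₀ = 1/(2.2726 + 0.02512) = 0.4352
  Lq = P₀·a^4·ρ / (4!(1-ρ)²) = 0.4352 × 0.4776 × 0.2078 / (24 × 0.6275) = 0.002868
  Wq_B = Lq/λ = 0.0028684/13.8 = 0.0002079
  W_B = Wq_B + 1/μ = 0.0002079 + 0.06024 = 0.06045

Since W_B = 0.06045 < W_A = 0.08000, Option B (multiple servers) has the shorter time in system.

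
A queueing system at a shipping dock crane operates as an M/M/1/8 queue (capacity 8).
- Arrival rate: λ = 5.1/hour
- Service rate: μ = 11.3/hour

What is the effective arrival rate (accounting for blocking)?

ρ = λ/μ = 5.1/11.3 = 0.451327
P₀ = (1-ρ)/(1-ρ^(K+1)) = (1-0.451327)/(1-0.451327^9) = 0.5487/0.9992 = 0.5491
P_K = P₀×ρ^K = 0.54910 × 0.451327^8 = 0.54910 × 0.0017216 = 0.0009453
λ_eff = λ(1-P_K) = 5.1 × (1 - 0.0009453) = 5.1 × 0.99905 = 5.0952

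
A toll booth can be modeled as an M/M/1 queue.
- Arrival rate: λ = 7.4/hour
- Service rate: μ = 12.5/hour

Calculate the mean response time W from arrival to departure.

First, compute utilization: ρ = λ/μ = 7.4/12.5 = 0.5920
For M/M/1: W = 1/(μ-λ)
W = 1/(12.5-7.4) = 1/5.10
W = 0.1961 hours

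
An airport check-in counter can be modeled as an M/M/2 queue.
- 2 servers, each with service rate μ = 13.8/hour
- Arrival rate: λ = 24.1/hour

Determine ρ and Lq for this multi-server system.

Traffic intensity: ρ = λ/(cμ) = 24.1/(2×13.8) = 0.8732
Since ρ = 0.8732 < 1, system is stable.
Offered load a = λ/μ = cρ = 24.1/13.8 = 1.7464
P₀ = [ Σₙ₌₀^1 aⁿ/n! + a^2/(2!(1-ρ)) ]⁻¹
Σ = a^0/0! + a^1/1! = 1.0000 + 1.7464 = 2.7464
a^2/(2!(1-ρ)) = 3.0498/(2 × 0.12681) = 12.0251
P₀ = 1/(2.7464 + 12.0251) = 0.06770
Lq = P₀·a^2·ρ / (2!(1-ρ)²) = 0.067698 × 3.0498 × 0.87319 / (2 × 0.016081) = 5.6055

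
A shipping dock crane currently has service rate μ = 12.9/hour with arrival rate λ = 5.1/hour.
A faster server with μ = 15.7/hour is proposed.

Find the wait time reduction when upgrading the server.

System 1: ρ₁ = 5.1/12.9 = 0.3953, W₁ = 1/(12.9-5.1) = 0.12821
System 2: ρ₂ = 5.1/15.7 = 0.3248, W₂ = 1/(15.7-5.1) = 0.094340
Improvement: (W₁-W₂)/W₁ = (0.12821-0.094340)/0.12821 = 26.42%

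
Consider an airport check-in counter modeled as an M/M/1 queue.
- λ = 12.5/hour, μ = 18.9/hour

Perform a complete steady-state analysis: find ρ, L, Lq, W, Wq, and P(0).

Step 1: ρ = λ/μ = 12.5/18.9 = 0.6614
Step 2: L = λ/(μ-λ) = 12.5/6.40 = 1.9531
Step 3: Lq = λ²/(μ(μ-λ)) = 156.25/(18.9×6.40) = 1.2917
Step 4: W = 1/(μ-λ) = 1/6.40 = 0.15625
Step 5: Wq = λ/(μ(μ-λ)) = 12.5/(18.9×6.40) = 0.1033
Step 6: P(0) = 1-ρ = 0.3386
Verify: L = λW = 12.5×0.15625 = 1.9531 ✔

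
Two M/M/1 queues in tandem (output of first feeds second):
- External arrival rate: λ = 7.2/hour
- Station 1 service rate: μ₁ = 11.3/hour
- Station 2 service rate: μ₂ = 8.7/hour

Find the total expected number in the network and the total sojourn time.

By Jackson's theorem, each station behaves as independent M/M/1.
Station 1: ρ₁ = 7.2/11.3 = 0.6372, L₁ = ρ₁/(1-ρ₁) = λ/(μ₁-λ) = 7.2/4.10 = 1.7561
Station 2: ρ₂ = 7.2/8.7 = 0.8276, L₂ = ρ₂/(1-ρ₂) = λ/(μ₂-λ) = 7.2/1.50 = 4.8000
Total: L = L₁ + L₂ = 1.7561 + 4.8000 = 6.5561
W = L/λ = 6.5561/7.2 = 0.9106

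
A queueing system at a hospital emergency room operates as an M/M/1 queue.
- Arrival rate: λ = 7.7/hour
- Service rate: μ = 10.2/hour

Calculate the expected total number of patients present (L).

ρ = λ/μ = 7.7/10.2 = 0.7549
For M/M/1: L = λ/(μ-λ)
L = 7.7/(10.2-7.7) = 7.7/2.50
L = 3.0800 patients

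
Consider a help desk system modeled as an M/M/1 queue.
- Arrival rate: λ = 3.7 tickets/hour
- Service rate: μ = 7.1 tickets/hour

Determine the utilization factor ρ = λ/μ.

Server utilization: ρ = λ/μ
ρ = 3.7/7.1 = 0.5211
The server is busy 52.11% of the time.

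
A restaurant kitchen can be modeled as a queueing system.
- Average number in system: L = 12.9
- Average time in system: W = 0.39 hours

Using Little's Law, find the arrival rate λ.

Little's Law: L = λW, so λ = L/W
λ = 12.9/0.39 = 33.0769 orders/hour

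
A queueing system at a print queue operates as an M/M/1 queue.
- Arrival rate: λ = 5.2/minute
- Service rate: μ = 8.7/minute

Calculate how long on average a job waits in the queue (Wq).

First, compute utilization: ρ = λ/μ = 5.2/8.7 = 0.5977
For M/M/1: Wq = λ/(μ(μ-λ))
Wq = 5.2/(8.7 × (8.7-5.2))
Wq = 5.2/(8.7 × 3.50)
Wq = 0.1708 minutes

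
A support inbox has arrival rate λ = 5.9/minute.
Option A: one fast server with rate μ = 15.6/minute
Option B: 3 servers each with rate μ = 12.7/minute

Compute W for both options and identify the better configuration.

Option A: single server μ = 15.6 (M/M/1)
  ρ_A = 5.9/15.6 = 0.3782
  W_A = 1/(μ-λ) = 1/(15.6-5.9) = 1/9.70 = 0.1031

Option B: 3 servers μ = 12.7 (M/M/3)
  ρ_B = λ/(cμ) = 5.9/(3×12.7) = 0.1549
  Offered load a = λ/μ = cρ = 5.9/12.7 = 0.4646
  P₀ = [ Σₙ₌₀^2 aⁿ/n! + a^3/(3!(1-ρ)) ]⁻¹
  Σ = a^0/0! + a^1/1! + a^2/2! = 1.0000 + 0.4646 + 0.1079 = 1.5725
  a^3/(3!(1-ρ)) = 0.10026/(6 × 0.84514) = 0.01977
  P₀ = 1/(1.5725 + 0.01977) = 0.6280
  Lq = P₀·a^3·ρ / (3!(1-ρ)²) = 0.62804 × 0.10026 × 0.15486 / (6 × 0.71427) = 0.002275
  Wq_B = Lq/λ = 0.00227535/5.9 = 0.0003857
  W_B = Wq_B + 1/μ = 0.0003857 + 0.07874 = 0.07913

Since W_B = 0.07913 < W_A = 0.1031, Option B (multiple servers) has the shorter time in system.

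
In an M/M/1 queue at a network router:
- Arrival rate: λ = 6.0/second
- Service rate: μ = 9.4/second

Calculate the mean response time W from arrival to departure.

First, compute utilization: ρ = λ/μ = 6.0/9.4 = 0.6383
For M/M/1: W = 1/(μ-λ)
W = 1/(9.4-6.0) = 1/3.40
W = 0.2941 seconds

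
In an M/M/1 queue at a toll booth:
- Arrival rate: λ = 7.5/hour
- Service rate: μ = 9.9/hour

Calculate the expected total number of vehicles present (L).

ρ = λ/μ = 7.5/9.9 = 0.7576
For M/M/1: L = λ/(μ-λ)
L = 7.5/(9.9-7.5) = 7.5/2.40
L = 3.1250 vehicles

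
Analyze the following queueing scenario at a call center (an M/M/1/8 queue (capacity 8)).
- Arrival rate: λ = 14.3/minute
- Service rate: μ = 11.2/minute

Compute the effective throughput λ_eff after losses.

ρ = λ/μ = 14.3/11.2 = 1.27679
P₀ = (1-ρ)/(1-ρ^(K+1)) = (1-1.27679)/(1-1.27679^9) = -0.27679/-8.0173 = 0.03452
P_K = P₀×ρ^K = 0.03452 × 1.27679^8 = 0.03452 × 7.0625 = 0.2438
λ_eff = λ(1-P_K) = 14.3 × (1 - 0.243824) = 14.3 × 0.756176 = 10.8133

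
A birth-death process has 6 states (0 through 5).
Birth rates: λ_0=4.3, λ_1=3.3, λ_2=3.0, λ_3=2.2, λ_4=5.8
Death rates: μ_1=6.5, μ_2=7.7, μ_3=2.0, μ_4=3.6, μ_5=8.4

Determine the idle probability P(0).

Ratios P(n)/P(0) = (λ₀···λₙ₋₁)/(μ₁···μₙ):
P(1)/P(0) = (4.3)/(6.5) = 0.66154
P(2)/P(0) = (4.3×3.3)/(6.5×7.7) = 0.28352
P(3)/P(0) = (4.3×3.3×3.0)/(6.5×7.7×2.0) = 0.42527
P(4)/P(0) = (4.3×3.3×3.0×2.2)/(6.5×7.7×2.0×3.6) = 0.25989
P(5)/P(0) = (4.3×3.3×3.0×2.2×5.8)/(6.5×7.7×2.0×3.6×8.4) = 0.17945

Normalization: ∑ P(n) = 1
P(0) × (1.0000 + 0.66154 + 0.28352 + 0.42527 + 0.25989 + 0.17945) = 1
P(0) × 2.8097 = 1
P(0) = 1/2.8097 = 0.3559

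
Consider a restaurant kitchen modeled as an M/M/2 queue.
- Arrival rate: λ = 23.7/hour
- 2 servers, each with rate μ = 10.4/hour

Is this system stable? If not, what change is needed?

Stability requires ρ = λ/(cμ) < 1
ρ = 23.7/(2 × 10.4) = 23.7/20.80 = 1.1394
Since 1.1394 ≥ 1, the system is UNSTABLE.
Need c > λ/μ = 23.7/10.4 = 2.28.
Minimum servers needed: c = 3.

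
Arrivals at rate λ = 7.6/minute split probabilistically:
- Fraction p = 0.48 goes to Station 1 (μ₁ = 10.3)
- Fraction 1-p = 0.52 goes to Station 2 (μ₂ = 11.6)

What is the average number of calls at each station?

Effective rates: λ₁ = 7.6×0.48 = 3.648, λ₂ = 7.6×0.52 = 3.952
Station 1: ρ₁ = 3.648/10.3 = 0.35417, L₁ = ρ₁/(1-ρ₁) = 0.35417/(1-0.35417) = 0.5484
Station 2: ρ₂ = 3.952/11.6 = 0.34069, L₂ = ρ₂/(1-ρ₂) = 0.34069/(1-0.34069) = 0.5167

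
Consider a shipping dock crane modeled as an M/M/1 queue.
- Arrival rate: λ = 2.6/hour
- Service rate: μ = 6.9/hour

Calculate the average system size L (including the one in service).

ρ = λ/μ = 2.6/6.9 = 0.3768
For M/M/1: L = λ/(μ-λ)
L = 2.6/(6.9-2.6) = 2.6/4.30
L = 0.6047 containers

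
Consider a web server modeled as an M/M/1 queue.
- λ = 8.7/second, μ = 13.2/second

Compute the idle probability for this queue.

ρ = λ/μ = 8.7/13.2 = 0.6591
P(0) = 1 - ρ = 1 - 0.6591 = 0.3409
The server is idle 34.09% of the time.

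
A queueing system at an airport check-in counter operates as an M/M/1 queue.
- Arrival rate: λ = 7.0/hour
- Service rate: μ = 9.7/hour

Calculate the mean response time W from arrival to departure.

First, compute utilization: ρ = λ/μ = 7.0/9.7 = 0.7216
For M/M/1: W = 1/(μ-λ)
W = 1/(9.7-7.0) = 1/2.70
W = 0.3704 hours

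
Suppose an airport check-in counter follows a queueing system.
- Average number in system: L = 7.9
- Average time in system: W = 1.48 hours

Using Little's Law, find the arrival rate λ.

Little's Law: L = λW, so λ = L/W
λ = 7.9/1.48 = 5.3378 passengers/hour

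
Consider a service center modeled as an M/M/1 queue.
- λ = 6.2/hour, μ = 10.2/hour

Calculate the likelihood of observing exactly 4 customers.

ρ = λ/μ = 6.2/10.2 = 0.60784
P(n) = (1-ρ)ρⁿ
P(4) = (1-0.60784) × 0.60784^4
P(4) = 0.39216 × 0.13651
P(4) = 0.05353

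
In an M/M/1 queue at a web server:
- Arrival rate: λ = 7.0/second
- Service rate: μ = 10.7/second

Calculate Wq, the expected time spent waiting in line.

First, compute utilization: ρ = λ/μ = 7.0/10.7 = 0.6542
For M/M/1: Wq = λ/(μ(μ-λ))
Wq = 7.0/(10.7 × (10.7-7.0))
Wq = 7.0/(10.7 × 3.70)
Wq = 0.1768 seconds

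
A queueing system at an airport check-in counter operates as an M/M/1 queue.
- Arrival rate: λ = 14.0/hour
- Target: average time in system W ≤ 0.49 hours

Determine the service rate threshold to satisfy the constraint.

For M/M/1: W = 1/(μ-λ)
Need W ≤ 0.49, so 1/(μ-λ) ≤ 0.49
μ - λ ≥ 1/0.49 = 2.0408
μ ≥ 14.0 + 2.0408 = 16.0408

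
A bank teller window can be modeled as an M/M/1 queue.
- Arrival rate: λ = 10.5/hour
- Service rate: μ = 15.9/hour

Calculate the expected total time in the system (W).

First, compute utilization: ρ = λ/μ = 10.5/15.9 = 0.6604
For M/M/1: W = 1/(μ-λ)
W = 1/(15.9-10.5) = 1/5.40
W = 0.1852 hours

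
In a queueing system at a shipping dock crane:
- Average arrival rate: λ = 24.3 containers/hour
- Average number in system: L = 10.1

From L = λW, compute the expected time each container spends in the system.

Little's Law: L = λW, so W = L/λ
W = 10.1/24.3 = 0.4156 hours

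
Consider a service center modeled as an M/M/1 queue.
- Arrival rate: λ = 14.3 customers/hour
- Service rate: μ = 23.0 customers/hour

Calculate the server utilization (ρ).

Server utilization: ρ = λ/μ
ρ = 14.3/23.0 = 0.6217
The server is busy 62.17% of the time.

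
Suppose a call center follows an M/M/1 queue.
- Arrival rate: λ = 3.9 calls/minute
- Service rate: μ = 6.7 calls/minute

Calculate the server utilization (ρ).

Server utilization: ρ = λ/μ
ρ = 3.9/6.7 = 0.5821
The server is busy 58.21% of the time.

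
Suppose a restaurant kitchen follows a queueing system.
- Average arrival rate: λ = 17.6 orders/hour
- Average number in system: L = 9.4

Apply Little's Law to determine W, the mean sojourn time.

Little's Law: L = λW, so W = L/λ
W = 9.4/17.6 = 0.5341 hours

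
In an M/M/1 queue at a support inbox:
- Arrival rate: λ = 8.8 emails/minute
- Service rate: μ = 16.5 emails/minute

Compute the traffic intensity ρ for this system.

Server utilization: ρ = λ/μ
ρ = 8.8/16.5 = 0.5333
The server is busy 53.33% of the time.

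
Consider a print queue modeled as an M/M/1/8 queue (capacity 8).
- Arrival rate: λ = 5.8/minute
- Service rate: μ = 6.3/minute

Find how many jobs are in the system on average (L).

ρ = λ/μ = 5.8/6.3 = 0.92063
P₀ = (1-ρ)/(1-ρ^(K+1)) = (1-0.92063)/(1-0.92063^9) = 0.07937/0.5249 = 0.1512
P_K = P₀×ρ^K = 0.15120 × 0.92063^8 = 0.15120 × 0.51604 = 0.07803
L = ρ[1 - (K+1)ρ^K + Kρ^(K+1)] / [(1-ρ)(1-ρ^(K+1))]
L = 0.92063 × (1 - 9×0.516037 + 8×0.475079) / ((1 - 0.92063) × (1 - 0.475079)) = 3.4538 jobs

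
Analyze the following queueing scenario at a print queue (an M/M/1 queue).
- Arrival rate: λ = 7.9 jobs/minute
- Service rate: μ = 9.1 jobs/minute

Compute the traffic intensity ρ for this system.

Server utilization: ρ = λ/μ
ρ = 7.9/9.1 = 0.8681
The server is busy 86.81% of the time.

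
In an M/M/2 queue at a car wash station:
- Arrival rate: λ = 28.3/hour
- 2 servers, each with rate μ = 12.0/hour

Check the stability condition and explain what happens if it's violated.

Stability requires ρ = λ/(cμ) < 1
ρ = 28.3/(2 × 12.0) = 28.3/24.00 = 1.1792
Since 1.1792 ≥ 1, the system is UNSTABLE.
Need c > λ/μ = 28.3/12.0 = 2.36.
Minimum servers needed: c = 3.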